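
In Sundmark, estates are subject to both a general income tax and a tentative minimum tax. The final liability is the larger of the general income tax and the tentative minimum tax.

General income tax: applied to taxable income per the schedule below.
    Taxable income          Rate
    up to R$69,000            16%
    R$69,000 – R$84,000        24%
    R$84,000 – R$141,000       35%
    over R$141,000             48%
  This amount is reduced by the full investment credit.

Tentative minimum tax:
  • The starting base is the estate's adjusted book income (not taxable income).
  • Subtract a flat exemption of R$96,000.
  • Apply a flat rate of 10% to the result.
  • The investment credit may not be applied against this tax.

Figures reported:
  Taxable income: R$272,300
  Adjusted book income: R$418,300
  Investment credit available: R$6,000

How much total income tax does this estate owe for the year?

Tentative minimum tax:
  Base (adjusted book income): R$418,300
  Less exemption R$96,000 → base R$322,300
  R$322,300 × 10% = R$32,230

General income tax:
  R$69,000 × 16% = R$11,040
  R$15,000 × 24% = R$3,600
  R$57,000 × 35% = R$19,950
  R$131,300 × 48% = R$63,024
  → R$97,614
  Less investment credit R$6,000 → R$91,614

R$91,614 > R$32,230, so the general income tax governs.

R$91,614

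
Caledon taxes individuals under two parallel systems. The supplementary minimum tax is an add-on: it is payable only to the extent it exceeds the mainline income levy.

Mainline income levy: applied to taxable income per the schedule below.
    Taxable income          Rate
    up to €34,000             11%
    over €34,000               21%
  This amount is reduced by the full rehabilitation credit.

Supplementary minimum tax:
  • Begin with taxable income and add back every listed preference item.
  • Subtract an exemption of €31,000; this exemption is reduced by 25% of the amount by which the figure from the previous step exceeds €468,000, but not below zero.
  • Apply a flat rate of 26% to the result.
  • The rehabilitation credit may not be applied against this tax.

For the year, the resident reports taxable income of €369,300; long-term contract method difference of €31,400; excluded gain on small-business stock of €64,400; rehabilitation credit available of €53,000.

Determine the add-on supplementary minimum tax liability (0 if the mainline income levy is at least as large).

Mainline income levy:
  €34,000 × 11% = €3,740
  €335,300 × 21% = €70,413
  → €74,153
  Less rehabilitation credit €53,000 → €21,153

Supplementary minimum tax:
  Adjusted income: €369,300 + €31,400 + €64,400 = €465,100
  Exemption: €465,100 ≤ €468,000, so full €31,000 applies
  Base: €465,100 − €31,000 = €434,100
  €434,100 × 26% = €112,866

Excess of supplementary minimum tax over mainline income levy: €112,866 − €21,153 = €91,713.

€91,713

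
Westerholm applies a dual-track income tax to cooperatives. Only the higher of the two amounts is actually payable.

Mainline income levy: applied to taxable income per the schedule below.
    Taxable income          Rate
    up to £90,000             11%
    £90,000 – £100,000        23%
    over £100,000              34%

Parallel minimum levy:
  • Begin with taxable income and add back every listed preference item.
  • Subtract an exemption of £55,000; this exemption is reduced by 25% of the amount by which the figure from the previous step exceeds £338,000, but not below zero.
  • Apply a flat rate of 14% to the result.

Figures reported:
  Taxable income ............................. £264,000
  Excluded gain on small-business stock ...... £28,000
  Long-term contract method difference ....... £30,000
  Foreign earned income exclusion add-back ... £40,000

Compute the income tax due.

£67,960

Mainline income levy:
  £90,000 × 11% = £9,900
  £10,000 × 23% = £2,300
  £164,000 × 34% = £55,760
  → £67,960

Parallel minimum levy:
  Adjusted income: £264,000 + £28,000 + £30,000 + £40,000 = £362,000
  Exemption: £55,000 − 25% × (£362,000 − £338,000) = £55,000 − £6,000 = £49,000
  Base: £362,000 − £49,000 = £313,000
  £313,000 × 14% = £43,820

£67,960 > £43,820, so the mainline income levy governs.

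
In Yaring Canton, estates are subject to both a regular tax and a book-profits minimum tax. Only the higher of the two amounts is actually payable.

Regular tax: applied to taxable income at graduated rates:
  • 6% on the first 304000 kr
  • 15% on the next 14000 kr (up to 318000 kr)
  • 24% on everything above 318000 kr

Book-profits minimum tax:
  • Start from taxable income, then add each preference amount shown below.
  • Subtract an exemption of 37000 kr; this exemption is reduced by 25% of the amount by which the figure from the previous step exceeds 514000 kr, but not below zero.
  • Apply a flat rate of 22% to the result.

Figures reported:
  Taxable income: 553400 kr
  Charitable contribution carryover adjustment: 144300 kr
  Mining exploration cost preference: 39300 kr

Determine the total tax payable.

Regular tax:
  304000 kr × 6% = 18240 kr
  14000 kr × 15% = 2100 kr
  235400 kr × 24% = 56496 kr
  → 76836 kr

Book-profits minimum tax:
  Adjusted income: 553400 kr + 144300 kr + 39300 kr = 737000 kr
  Exemption: 25% × (737000 kr − 514000 kr) = 55750 kr ≥ 37000 kr, so the exemption is fully phased out
  Base: 737000 kr − 0 kr = 737000 kr
  737000 kr × 22% = 162140 kr

162140 kr > 76836 kr, so the book-profits minimum tax is the binding amount.

162140 kr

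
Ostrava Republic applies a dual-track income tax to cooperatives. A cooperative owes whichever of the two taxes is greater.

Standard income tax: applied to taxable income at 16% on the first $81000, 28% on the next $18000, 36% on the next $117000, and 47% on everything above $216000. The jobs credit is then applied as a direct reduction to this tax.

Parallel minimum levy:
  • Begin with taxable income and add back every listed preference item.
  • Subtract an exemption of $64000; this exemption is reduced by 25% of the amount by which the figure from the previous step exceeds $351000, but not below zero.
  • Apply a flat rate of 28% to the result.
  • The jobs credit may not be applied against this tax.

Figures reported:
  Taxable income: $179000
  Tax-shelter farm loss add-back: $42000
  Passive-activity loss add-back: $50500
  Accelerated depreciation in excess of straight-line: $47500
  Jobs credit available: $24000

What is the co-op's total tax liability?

$71400

Parallel minimum levy:
  Adjusted income: $179000 + $42000 + $50500 + $47500 = $319000
  Exemption: $319000 ≤ $351000, so full $64000 applies
  Base: $319000 − $64000 = $255000
  $255000 × 28% = $71400

Standard income tax:
  $81000 × 16% = $12960
  $18000 × 28% = $5040
  $80000 × 36% = $28800
  → $46800
  Less jobs credit $24000 → $22800

$71400 > $22800, so the parallel minimum levy is the binding amount.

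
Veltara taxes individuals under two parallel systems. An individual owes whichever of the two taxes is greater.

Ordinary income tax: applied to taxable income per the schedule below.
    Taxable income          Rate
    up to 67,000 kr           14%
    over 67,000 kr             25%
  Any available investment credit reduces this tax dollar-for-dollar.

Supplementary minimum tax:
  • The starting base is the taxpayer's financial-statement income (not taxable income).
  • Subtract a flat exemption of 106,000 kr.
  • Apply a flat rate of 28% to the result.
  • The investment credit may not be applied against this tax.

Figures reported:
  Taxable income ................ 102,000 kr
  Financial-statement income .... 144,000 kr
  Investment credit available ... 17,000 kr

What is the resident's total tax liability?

Ordinary income tax:
  67,000 kr × 14% = 9,380 kr
  35,000 kr × 25% = 8,750 kr
  → 18,130 kr
  Less investment credit 17,000 kr → 1,130 kr

Supplementary minimum tax:
  Base (financial-statement income): 144,000 kr
  Less exemption 106,000 kr → base 38,000 kr
  38,000 kr × 28% = 10,640 kr

10,640 kr > 1,130 kr, so the supplementary minimum tax is the binding amount.

10,640 kr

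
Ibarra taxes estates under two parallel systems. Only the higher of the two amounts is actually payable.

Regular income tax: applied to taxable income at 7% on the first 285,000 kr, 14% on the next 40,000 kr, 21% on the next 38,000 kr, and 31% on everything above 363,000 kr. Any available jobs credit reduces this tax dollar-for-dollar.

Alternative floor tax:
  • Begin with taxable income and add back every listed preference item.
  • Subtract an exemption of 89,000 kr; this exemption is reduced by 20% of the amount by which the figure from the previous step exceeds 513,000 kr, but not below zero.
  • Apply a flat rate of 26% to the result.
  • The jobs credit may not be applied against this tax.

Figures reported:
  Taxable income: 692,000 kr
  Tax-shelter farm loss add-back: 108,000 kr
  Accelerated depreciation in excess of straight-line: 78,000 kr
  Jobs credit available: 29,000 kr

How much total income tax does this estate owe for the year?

Regular income tax:
  285,000 kr × 7% = 19,950 kr
  40,000 kr × 14% = 5,600 kr
  38,000 kr × 21% = 7,980 kr
  329,000 kr × 31% = 101,990 kr
  → 135,520 kr
  Less jobs credit 29,000 kr → 106,520 kr

Alternative floor tax:
  Adjusted income: 692,000 kr + 108,000 kr + 78,000 kr = 878,000 kr
  Exemption: 89,000 kr − 20% × (878,000 kr − 513,000 kr) = 89,000 kr − 73,000 kr = 16,000 kr
  Base: 878,000 kr − 16,000 kr = 862,000 kr
  862,000 kr × 26% = 224,120 kr

224,120 kr > 106,520 kr, so the alternative floor tax is the binding amount.

224,120 kr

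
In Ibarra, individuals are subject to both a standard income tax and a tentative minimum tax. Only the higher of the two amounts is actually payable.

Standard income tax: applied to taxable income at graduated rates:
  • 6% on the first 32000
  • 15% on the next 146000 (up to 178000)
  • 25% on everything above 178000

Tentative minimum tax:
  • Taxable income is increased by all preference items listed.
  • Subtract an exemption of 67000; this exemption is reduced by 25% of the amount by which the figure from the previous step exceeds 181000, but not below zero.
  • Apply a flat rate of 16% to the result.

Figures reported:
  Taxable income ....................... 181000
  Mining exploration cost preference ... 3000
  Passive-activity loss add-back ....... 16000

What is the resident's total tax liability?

Standard income tax:
  32000 × 6% = 1920
  146000 × 15% = 21900
  3000 × 25% = 750
  → 24570

Tentative minimum tax:
  Adjusted income: 181000 + 3000 + 16000 = 200000
  Exemption: 67000 − 25% × (200000 − 181000) = 67000 − 4750 = 62250
  Base: 200000 − 62250 = 137750
  137750 × 16% = 22040

24570 > 22040, so the standard income tax governs.

24570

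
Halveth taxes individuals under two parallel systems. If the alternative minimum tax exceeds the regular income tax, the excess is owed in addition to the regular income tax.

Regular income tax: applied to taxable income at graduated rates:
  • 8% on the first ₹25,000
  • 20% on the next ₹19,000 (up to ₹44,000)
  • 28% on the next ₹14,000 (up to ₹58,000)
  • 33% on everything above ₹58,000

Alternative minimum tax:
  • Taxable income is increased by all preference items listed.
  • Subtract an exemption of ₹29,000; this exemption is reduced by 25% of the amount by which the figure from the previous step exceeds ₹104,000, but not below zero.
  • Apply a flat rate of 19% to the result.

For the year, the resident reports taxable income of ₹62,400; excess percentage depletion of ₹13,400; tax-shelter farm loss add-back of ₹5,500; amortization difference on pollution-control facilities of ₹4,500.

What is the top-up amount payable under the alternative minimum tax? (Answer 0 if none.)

₹0

Alternative minimum tax:
  Adjusted income: ₹62,400 + ₹13,400 + ₹5,500 + ₹4,500 = ₹85,800
  Exemption: ₹85,800 ≤ ₹104,000, so full ₹29,000 applies
  Base: ₹85,800 − ₹29,000 = ₹56,800
  ₹56,800 × 19% = ₹10,792

Regular income tax:
  ₹25,000 × 8% = ₹2,000
  ₹19,000 × 20% = ₹3,800
  ₹14,000 × 28% = ₹3,920
  ₹4,400 × 33% = ₹1,452
  → ₹11,172

₹10,792 ≤ ₹11,172, so no add-on is due.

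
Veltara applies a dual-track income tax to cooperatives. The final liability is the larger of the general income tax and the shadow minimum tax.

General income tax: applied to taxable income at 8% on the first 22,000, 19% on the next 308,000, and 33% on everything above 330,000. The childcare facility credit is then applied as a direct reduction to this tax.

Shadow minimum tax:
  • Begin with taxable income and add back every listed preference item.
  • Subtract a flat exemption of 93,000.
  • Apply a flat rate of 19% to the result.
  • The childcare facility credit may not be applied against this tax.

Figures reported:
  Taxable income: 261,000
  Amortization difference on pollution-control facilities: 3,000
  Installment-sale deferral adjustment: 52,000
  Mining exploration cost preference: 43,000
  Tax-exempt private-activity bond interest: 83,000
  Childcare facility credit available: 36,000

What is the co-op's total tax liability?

Shadow minimum tax:
  Adjusted income: 261,000 + 3,000 + 52,000 + 43,000 + 83,000 = 442,000
  Less exemption 93,000 → base 349,000
  349,000 × 19% = 66,310

General income tax:
  22,000 × 8% = 1,760
  239,000 × 19% = 45,410
  → 47,170
  Less childcare facility credit 36,000 → 11,170

66,310 > 11,170, so the shadow minimum tax is the binding amount.

66,310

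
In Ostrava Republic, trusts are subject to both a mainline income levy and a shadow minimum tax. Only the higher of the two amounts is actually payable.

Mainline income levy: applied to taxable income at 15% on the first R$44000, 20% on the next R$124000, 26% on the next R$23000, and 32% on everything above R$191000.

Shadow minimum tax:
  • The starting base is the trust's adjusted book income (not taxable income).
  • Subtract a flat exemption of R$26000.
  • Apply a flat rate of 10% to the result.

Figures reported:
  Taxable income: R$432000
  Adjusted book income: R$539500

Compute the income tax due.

R$114500

Mainline income levy:
  R$44000 × 15% = R$6600
  R$124000 × 20% = R$24800
  R$23000 × 26% = R$5980
  R$241000 × 32% = R$77120
  → R$114500

Shadow minimum tax:
  Base (adjusted book income): R$539500
  Less exemption R$26000 → base R$513500
  R$513500 × 10% = R$51350

R$114500 > R$51350, so the mainline income levy governs.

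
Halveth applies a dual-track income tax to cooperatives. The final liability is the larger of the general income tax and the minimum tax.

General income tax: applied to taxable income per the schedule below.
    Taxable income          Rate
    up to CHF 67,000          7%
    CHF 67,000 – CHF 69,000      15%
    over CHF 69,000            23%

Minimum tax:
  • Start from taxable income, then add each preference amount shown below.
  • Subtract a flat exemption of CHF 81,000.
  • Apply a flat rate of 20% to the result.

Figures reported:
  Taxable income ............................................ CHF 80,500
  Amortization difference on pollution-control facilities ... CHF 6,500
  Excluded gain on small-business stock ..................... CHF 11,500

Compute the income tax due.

CHF 7,635

Minimum tax:
  Adjusted income: CHF 80,500 + CHF 6,500 + CHF 11,500 = CHF 98,500
  Less exemption CHF 81,000 → base CHF 17,500
  CHF 17,500 × 20% = CHF 3,500

General income tax:
  CHF 67,000 × 7% = CHF 4,690
  CHF 2,000 × 15% = CHF 300
  CHF 11,500 × 23% = CHF 2,645
  → CHF 7,635

CHF 7,635 > CHF 3,500, so the general income tax governs.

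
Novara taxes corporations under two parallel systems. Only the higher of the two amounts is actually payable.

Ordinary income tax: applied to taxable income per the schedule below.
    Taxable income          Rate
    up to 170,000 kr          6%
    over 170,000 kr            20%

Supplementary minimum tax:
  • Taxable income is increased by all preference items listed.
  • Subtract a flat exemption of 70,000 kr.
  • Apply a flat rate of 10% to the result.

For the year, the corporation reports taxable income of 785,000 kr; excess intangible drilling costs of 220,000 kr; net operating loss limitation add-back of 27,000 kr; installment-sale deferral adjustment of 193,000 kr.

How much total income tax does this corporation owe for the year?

133,200 kr

Ordinary income tax:
  170,000 kr × 6% = 10,200 kr
  615,000 kr × 20% = 123,000 kr
  → 133,200 kr

Supplementary minimum tax:
  Adjusted income: 785,000 kr + 220,000 kr + 27,000 kr + 193,000 kr = 1,225,000 kr
  Less exemption 70,000 kr → base 1,155,000 kr
  1,155,000 kr × 10% = 115,500 kr

133,200 kr > 115,500 kr, so the ordinary income tax governs.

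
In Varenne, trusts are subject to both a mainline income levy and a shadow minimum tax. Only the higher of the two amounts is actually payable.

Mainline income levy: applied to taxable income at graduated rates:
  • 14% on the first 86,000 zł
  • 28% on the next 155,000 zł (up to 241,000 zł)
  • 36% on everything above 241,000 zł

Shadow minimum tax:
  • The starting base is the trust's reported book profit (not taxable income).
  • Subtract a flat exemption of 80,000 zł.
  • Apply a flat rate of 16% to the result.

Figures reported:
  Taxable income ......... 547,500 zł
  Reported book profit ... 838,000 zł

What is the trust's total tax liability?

165,780 zł

Mainline income levy:
  86,000 zł × 14% = 12,040 zł
  155,000 zł × 28% = 43,400 zł
  306,500 zł × 36% = 110,340 zł
  → 165,780 zł

Shadow minimum tax:
  Base (reported book profit): 838,000 zł
  Less exemption 80,000 zł → base 758,000 zł
  758,000 zł × 16% = 121,280 zł

165,780 zł > 121,280 zł, so the mainline income levy governs.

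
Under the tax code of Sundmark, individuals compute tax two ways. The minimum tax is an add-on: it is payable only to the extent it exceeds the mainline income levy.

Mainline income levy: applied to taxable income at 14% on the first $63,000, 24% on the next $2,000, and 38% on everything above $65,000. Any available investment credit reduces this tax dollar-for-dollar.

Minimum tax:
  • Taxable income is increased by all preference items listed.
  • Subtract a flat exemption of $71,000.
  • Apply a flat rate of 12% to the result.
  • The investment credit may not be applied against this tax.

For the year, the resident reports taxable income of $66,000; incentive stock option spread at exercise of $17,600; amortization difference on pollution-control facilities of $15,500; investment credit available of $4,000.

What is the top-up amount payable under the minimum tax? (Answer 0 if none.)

Minimum tax:
  Adjusted income: $66,000 + $17,600 + $15,500 = $99,100
  Less exemption $71,000 → base $28,100
  $28,100 × 12% = $3,372

Mainline income levy:
  $63,000 × 14% = $8,820
  $2,000 × 24% = $480
  $1,000 × 38% = $380
  → $9,680
  Less investment credit $4,000 → $5,680

$3,372 ≤ $5,680, so no add-on is due.

$0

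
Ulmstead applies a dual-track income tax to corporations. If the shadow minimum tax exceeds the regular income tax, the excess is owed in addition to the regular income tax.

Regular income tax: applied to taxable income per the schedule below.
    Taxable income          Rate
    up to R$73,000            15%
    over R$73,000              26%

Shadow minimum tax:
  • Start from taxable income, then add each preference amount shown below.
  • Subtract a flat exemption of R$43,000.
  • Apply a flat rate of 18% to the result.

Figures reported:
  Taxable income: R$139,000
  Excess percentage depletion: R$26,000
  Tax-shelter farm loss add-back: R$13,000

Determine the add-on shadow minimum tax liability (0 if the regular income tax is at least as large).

Regular income tax:
  R$73,000 × 15% = R$10,950
  R$66,000 × 26% = R$17,160
  → R$28,110

Shadow minimum tax:
  Adjusted income: R$139,000 + R$26,000 + R$13,000 = R$178,000
  Less exemption R$43,000 → base R$135,000
  R$135,000 × 18% = R$24,300

R$24,300 ≤ R$28,110, so no add-on is due.

R$0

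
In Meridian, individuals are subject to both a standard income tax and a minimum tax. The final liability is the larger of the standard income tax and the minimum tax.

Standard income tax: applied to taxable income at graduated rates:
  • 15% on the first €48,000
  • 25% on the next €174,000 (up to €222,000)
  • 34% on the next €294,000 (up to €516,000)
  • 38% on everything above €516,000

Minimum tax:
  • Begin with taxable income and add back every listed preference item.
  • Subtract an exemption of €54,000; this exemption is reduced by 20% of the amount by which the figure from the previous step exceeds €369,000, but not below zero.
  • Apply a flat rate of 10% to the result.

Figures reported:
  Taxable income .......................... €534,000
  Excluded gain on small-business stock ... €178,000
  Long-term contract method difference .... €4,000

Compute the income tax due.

Standard income tax:
  €48,000 × 15% = €7,200
  €174,000 × 25% = €43,500
  €294,000 × 34% = €99,960
  €18,000 × 38% = €6,840
  → €157,500

Minimum tax:
  Adjusted income: €534,000 + €178,000 + €4,000 = €716,000
  Exemption: 20% × (€716,000 − €369,000) = €69,400 ≥ €54,000, so the exemption is fully phased out
  Base: €716,000 − €0 = €716,000
  €716,000 × 10% = €71,600

€157,500 > €71,600, so the standard income tax governs.

€157,500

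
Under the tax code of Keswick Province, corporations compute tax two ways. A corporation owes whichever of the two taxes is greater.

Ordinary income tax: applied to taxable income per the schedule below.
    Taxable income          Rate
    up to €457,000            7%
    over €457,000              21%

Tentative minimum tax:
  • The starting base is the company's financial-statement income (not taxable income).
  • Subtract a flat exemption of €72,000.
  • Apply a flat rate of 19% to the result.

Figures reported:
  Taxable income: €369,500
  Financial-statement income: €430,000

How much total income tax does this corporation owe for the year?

€68,020

Ordinary income tax:
  €369,500 × 7% = €25,865

Tentative minimum tax:
  Base (financial-statement income): €430,000
  Less exemption €72,000 → base €358,000
  €358,000 × 19% = €68,020

€68,020 > €25,865, so the tentative minimum tax is the binding amount.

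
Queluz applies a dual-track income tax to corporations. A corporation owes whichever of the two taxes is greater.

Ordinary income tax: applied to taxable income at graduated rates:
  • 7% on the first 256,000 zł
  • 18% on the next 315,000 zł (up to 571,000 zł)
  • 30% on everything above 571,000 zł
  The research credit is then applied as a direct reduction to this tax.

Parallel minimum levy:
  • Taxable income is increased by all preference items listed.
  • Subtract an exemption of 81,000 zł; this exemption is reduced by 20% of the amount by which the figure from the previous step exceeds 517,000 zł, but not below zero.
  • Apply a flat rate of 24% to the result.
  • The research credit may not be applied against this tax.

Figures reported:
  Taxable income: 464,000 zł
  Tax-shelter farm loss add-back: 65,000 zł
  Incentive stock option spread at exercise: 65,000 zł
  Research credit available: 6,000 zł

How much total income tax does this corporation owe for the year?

126,816 zł

Parallel minimum levy:
  Adjusted income: 464,000 zł + 65,000 zł + 65,000 zł = 594,000 zł
  Exemption: 81,000 zł − 20% × (594,000 zł − 517,000 zł) = 81,000 zł − 15,400 zł = 65,600 zł
  Base: 594,000 zł − 65,600 zł = 528,400 zł
  528,400 zł × 24% = 126,816 zł

Ordinary income tax:
  256,000 zł × 7% = 17,920 zł
  208,000 zł × 18% = 37,440 zł
  → 55,360 zł
  Less research credit 6,000 zł → 49,360 zł

126,816 zł > 49,360 zł, so the parallel minimum levy is the binding amount.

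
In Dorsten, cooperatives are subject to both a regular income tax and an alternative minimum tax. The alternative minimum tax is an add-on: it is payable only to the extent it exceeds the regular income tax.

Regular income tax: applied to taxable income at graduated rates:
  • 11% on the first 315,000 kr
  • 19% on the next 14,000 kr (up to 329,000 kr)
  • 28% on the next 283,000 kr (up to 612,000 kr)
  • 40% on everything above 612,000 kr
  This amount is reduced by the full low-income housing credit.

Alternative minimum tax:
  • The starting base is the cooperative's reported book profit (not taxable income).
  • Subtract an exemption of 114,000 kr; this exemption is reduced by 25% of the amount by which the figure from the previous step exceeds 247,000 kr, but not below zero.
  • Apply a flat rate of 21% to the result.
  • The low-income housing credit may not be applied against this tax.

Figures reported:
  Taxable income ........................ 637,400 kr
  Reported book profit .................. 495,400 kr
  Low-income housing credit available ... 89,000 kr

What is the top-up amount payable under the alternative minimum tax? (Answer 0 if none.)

55,425 kr

Regular income tax:
  315,000 kr × 11% = 34,650 kr
  14,000 kr × 19% = 2,660 kr
  283,000 kr × 28% = 79,240 kr
  25,400 kr × 40% = 10,160 kr
  → 126,710 kr
  Less low-income housing credit 89,000 kr → 37,710 kr

Alternative minimum tax:
  Base (reported book profit): 495,400 kr
  Exemption: 114,000 kr − 25% × (495,400 kr − 247,000 kr) = 114,000 kr − 62,100 kr = 51,900 kr
  Base: 495,400 kr − 51,900 kr = 443,500 kr
  443,500 kr × 21% = 93,135 kr

Excess of alternative minimum tax over regular income tax: 93,135 kr − 37,710 kr = 55,425 kr.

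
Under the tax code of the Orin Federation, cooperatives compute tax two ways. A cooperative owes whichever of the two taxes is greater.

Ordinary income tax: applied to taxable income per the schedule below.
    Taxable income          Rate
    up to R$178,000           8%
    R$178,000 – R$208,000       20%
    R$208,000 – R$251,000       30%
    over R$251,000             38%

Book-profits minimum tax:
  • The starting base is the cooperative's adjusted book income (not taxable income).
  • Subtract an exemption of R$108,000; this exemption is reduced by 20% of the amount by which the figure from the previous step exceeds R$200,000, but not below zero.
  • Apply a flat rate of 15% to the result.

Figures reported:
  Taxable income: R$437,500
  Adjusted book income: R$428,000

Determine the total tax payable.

Ordinary income tax:
  R$178,000 × 8% = R$14,240
  R$30,000 × 20% = R$6,000
  R$43,000 × 30% = R$12,900
  R$186,500 × 38% = R$70,870
  → R$104,010

Book-profits minimum tax:
  Base (adjusted book income): R$428,000
  Exemption: R$108,000 − 20% × (R$428,000 − R$200,000) = R$108,000 − R$45,600 = R$62,400
  Base: R$428,000 − R$62,400 = R$365,600
  R$365,600 × 15% = R$54,840

R$104,010 > R$54,840, so the ordinary income tax governs.

R$104,010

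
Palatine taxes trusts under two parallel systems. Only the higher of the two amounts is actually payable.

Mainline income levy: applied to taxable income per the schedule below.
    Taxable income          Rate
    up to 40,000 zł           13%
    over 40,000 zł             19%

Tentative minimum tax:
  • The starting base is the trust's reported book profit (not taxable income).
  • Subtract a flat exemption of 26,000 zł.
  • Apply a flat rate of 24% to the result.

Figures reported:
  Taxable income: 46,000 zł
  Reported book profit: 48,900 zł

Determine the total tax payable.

6,340 zł

Mainline income levy:
  40,000 zł × 13% = 5,200 zł
  6,000 zł × 19% = 1,140 zł
  → 6,340 zł

Tentative minimum tax:
  Base (reported book profit): 48,900 zł
  Less exemption 26,000 zł → base 22,900 zł
  22,900 zł × 24% = 5,496 zł

6,340 zł > 5,496 zł, so the mainline income levy governs.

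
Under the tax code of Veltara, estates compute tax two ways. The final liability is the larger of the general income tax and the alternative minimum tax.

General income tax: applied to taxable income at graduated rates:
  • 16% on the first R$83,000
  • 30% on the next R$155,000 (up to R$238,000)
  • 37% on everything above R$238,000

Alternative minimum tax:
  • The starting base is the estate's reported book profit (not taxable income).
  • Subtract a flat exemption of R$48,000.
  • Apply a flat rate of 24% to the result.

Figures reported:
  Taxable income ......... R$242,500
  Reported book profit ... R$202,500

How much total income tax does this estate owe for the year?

R$61,445

General income tax:
  R$83,000 × 16% = R$13,280
  R$155,000 × 30% = R$46,500
  R$4,500 × 37% = R$1,665
  → R$61,445

Alternative minimum tax:
  Base (reported book profit): R$202,500
  Less exemption R$48,000 → base R$154,500
  R$154,500 × 24% = R$37,080

R$61,445 > R$37,080, so the general income tax governs.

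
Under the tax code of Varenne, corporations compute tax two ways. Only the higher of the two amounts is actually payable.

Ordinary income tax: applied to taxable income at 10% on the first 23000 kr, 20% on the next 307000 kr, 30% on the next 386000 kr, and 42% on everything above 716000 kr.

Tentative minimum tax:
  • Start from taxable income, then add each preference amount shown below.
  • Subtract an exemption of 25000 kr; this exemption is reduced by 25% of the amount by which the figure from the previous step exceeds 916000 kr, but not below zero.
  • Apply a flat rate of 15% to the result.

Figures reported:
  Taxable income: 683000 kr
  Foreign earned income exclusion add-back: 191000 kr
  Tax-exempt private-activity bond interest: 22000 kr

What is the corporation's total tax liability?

169600 kr

Tentative minimum tax:
  Adjusted income: 683000 kr + 191000 kr + 22000 kr = 896000 kr
  Exemption: 896000 kr ≤ 916000 kr, so full 25000 kr applies
  Base: 896000 kr − 25000 kr = 871000 kr
  871000 kr × 15% = 130650 kr

Ordinary income tax:
  23000 kr × 10% = 2300 kr
  307000 kr × 20% = 61400 kr
  353000 kr × 30% = 105900 kr
  → 169600 kr

169600 kr > 130650 kr, so the ordinary income tax governs.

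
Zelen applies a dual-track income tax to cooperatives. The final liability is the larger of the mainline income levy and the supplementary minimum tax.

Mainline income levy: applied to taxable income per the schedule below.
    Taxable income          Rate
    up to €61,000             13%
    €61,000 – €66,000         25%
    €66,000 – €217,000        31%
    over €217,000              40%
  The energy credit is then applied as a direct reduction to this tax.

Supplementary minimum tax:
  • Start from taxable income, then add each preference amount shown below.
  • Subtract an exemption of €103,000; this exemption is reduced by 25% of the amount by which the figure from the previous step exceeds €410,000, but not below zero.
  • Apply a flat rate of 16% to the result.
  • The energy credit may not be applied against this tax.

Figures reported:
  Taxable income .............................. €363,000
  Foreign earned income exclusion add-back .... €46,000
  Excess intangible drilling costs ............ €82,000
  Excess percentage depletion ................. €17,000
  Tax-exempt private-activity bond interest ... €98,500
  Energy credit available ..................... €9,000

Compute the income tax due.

Mainline income levy:
  €61,000 × 13% = €7,930
  €5,000 × 25% = €1,250
  €151,000 × 31% = €46,810
  €146,000 × 40% = €58,400
  → €114,390
  Less energy credit €9,000 → €105,390

Supplementary minimum tax:
  Adjusted income: €363,000 + €46,000 + €82,000 + €17,000 + €98,500 = €606,500
  Exemption: €103,000 − 25% × (€606,500 − €410,000) = €103,000 − €49,125 = €53,875
  Base: €606,500 − €53,875 = €552,625
  €552,625 × 16% = €88,420

€105,390 > €88,420, so the mainline income levy governs.

€105,390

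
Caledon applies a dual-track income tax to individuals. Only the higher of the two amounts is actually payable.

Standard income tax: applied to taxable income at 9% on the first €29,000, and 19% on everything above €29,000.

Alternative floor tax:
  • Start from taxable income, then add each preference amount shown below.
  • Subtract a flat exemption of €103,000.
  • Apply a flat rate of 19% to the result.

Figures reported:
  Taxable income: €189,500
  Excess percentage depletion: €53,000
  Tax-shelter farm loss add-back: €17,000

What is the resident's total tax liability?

€33,105

Alternative floor tax:
  Adjusted income: €189,500 + €53,000 + €17,000 = €259,500
  Less exemption €103,000 → base €156,500
  €156,500 × 19% = €29,735

Standard income tax:
  €29,000 × 9% = €2,610
  €160,500 × 19% = €30,495
  → €33,105

€33,105 > €29,735, so the standard income tax governs.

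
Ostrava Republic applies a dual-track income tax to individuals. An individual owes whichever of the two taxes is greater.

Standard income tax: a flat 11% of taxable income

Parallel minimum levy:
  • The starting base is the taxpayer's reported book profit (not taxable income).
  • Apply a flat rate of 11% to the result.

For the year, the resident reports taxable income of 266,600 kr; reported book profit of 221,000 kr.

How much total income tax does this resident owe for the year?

29,326 kr

Parallel minimum levy:
  Base (reported book profit): 221,000 kr
  221,000 kr × 11% = 24,310 kr

Standard income tax:
  266,600 kr × 11% = 29,326 kr

29,326 kr > 24,310 kr, so the standard income tax governs.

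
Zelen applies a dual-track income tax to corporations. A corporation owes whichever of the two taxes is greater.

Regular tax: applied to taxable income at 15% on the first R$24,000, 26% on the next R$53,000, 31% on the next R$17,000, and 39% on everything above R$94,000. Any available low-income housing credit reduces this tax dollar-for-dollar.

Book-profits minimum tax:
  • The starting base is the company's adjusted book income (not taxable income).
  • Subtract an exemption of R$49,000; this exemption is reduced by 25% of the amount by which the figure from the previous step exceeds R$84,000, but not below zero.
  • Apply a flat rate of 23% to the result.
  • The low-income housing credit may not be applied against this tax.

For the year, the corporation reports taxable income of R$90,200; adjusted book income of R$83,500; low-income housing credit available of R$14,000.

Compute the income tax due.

R$7,935

Regular tax:
  R$24,000 × 15% = R$3,600
  R$53,000 × 26% = R$13,780
  R$13,200 × 31% = R$4,092
  → R$21,472
  Less low-income housing credit R$14,000 → R$7,472

Book-profits minimum tax:
  Base (adjusted book income): R$83,500
  Exemption: R$83,500 ≤ R$84,000, so full R$49,000 applies
  Base: R$83,500 − R$49,000 = R$34,500
  R$34,500 × 23% = R$7,935

R$7,935 > R$7,472, so the book-profits minimum tax is the binding amount.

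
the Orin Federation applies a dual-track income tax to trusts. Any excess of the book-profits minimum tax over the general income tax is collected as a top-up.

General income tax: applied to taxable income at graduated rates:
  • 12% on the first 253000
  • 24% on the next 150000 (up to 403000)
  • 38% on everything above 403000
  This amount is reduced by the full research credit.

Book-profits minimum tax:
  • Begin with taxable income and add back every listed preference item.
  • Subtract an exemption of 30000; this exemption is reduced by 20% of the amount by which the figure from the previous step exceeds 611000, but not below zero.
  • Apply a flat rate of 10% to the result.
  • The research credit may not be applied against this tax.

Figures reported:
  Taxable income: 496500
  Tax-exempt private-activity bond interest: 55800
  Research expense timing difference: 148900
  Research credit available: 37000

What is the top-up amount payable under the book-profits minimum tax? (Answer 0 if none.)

General income tax:
  253000 × 12% = 30360
  150000 × 24% = 36000
  93500 × 38% = 35530
  → 101890
  Less research credit 37000 → 64890

Book-profits minimum tax:
  Adjusted income: 496500 + 55800 + 148900 = 701200
  Exemption: 30000 − 20% × (701200 − 611000) = 30000 − 18040 = 11960
  Base: 701200 − 11960 = 689240
  689240 × 10% = 68924

Excess of book-profits minimum tax over general income tax: 68924 − 64890 = 4034.

4034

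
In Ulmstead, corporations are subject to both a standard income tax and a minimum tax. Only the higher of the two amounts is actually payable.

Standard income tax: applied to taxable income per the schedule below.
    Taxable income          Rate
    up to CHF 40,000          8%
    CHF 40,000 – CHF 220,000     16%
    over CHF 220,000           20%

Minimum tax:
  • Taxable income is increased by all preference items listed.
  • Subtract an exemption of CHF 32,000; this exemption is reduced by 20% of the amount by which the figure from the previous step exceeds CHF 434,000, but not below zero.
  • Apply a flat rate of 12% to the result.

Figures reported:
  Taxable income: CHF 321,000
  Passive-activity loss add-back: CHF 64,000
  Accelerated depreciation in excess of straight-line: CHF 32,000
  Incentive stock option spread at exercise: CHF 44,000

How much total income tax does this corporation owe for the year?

Minimum tax:
  Adjusted income: CHF 321,000 + CHF 64,000 + CHF 32,000 + CHF 44,000 = CHF 461,000
  Exemption: CHF 32,000 − 20% × (CHF 461,000 − CHF 434,000) = CHF 32,000 − CHF 5,400 = CHF 26,600
  Base: CHF 461,000 − CHF 26,600 = CHF 434,400
  CHF 434,400 × 12% = CHF 52,128

Standard income tax:
  CHF 40,000 × 8% = CHF 3,200
  CHF 180,000 × 16% = CHF 28,800
  CHF 101,000 × 20% = CHF 20,200
  → CHF 52,200

CHF 52,200 > CHF 52,128, so the standard income tax governs.

CHF 52,200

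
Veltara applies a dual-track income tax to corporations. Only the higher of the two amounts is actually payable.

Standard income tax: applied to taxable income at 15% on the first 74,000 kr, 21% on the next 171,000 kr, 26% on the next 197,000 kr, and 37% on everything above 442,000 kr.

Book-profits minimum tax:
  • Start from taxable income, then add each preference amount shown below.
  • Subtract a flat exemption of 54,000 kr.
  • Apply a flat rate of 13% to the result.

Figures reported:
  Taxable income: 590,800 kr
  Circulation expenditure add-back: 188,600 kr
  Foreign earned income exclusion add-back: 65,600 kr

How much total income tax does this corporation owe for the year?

Book-profits minimum tax:
  Adjusted income: 590,800 kr + 188,600 kr + 65,600 kr = 845,000 kr
  Less exemption 54,000 kr → base 791,000 kr
  791,000 kr × 13% = 102,830 kr

Standard income tax:
  74,000 kr × 15% = 11,100 kr
  171,000 kr × 21% = 35,910 kr
  197,000 kr × 26% = 51,220 kr
  148,800 kr × 37% = 55,056 kr
  → 153,286 kr

153,286 kr > 102,830 kr, so the standard income tax governs.

153,286 kr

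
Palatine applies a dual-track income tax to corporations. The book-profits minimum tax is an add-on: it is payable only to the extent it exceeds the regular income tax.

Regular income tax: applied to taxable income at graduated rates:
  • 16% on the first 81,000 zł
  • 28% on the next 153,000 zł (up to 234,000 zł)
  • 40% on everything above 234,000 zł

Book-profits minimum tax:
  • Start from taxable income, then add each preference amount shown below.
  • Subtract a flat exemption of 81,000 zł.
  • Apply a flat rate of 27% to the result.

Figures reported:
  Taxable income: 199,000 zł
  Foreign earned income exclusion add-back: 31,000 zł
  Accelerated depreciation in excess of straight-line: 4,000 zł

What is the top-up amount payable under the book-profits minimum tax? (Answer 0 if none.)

0 zł

Book-profits minimum tax:
  Adjusted income: 199,000 zł + 31,000 zł + 4,000 zł = 234,000 zł
  Less exemption 81,000 zł → base 153,000 zł
  153,000 zł × 27% = 41,310 zł

Regular income tax:
  81,000 zł × 16% = 12,960 zł
  118,000 zł × 28% = 33,040 zł
  → 46,000 zł

41,310 zł ≤ 46,000 zł, so no add-on is due.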